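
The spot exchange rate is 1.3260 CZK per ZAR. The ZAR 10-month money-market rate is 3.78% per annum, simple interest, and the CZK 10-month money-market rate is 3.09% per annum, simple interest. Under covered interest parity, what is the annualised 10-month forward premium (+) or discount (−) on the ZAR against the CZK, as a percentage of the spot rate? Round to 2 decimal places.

T = 10/12 years.
No-arbitrage forward: 1.326 × 1.025750 / 1.031500 = 1.3186083 CZK/ZAR.
Annualised premium = (F − S)/S × (1/T) = (1.3186083 − 1.326)/1.326 ÷ (10/12) = -0.67%.

-0.67%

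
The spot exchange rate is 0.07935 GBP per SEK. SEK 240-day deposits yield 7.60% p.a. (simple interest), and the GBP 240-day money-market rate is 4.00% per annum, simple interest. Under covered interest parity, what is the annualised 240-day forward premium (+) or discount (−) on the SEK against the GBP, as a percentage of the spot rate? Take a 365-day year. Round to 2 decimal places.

T = 240/365 years.
CIP forward (GBP per SEK) = 0.07935 × 1.0263014/1.0499726 = 0.07756109.
(F − S)/S ÷ T = (0.07756109 − 0.07935)/0.07935/(240/365) = -0.034287 → -3.43%.

-3.43%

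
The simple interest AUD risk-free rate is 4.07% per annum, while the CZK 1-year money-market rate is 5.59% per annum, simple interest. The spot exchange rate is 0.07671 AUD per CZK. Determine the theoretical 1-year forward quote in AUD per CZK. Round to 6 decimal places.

T = 1 year.
Growth of 1 AUD over T: 1 + 0.0407×1 = 1.040700.
CZK accumulates by 1 + 0.0559×1 = 1.055900.
Forward (AUD per CZK) = 0.07671 × 1.040700 / 1.055900 = 0.07560574.

0.075606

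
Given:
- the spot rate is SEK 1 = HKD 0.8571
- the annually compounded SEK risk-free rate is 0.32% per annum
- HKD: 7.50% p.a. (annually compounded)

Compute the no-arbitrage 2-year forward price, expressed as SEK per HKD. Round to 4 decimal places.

1.0161

T = 2 years.
HKD growth factor: (1 + 0.0750)^2 = 1.155625.
SEK growth factor: (1 + 0.0032)^2 = 1.0064102.
Forward (HKD per SEK) = 0.8571 × 1.155625 / 1.0064102 = 0.9841774.
Quoted the other way: 1/0.9841774 = 1.0161 SEK per HKD.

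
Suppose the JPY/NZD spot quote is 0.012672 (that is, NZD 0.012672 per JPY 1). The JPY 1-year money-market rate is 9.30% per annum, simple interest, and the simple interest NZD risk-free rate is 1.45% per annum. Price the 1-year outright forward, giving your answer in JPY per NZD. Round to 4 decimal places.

T = 1 year.
Growth of 1 NZD over T: 1 + 0.0145×1 = 1.014500.
JPY accumulates by 1 + 0.0930×1 = 1.093000.
CIP: F = S · (grow NZD)/(grow JPY) = 0.012672 × 1.014500/1.093000 = 0.011761888 NZD per JPY.
Quoted the other way: 1/0.011761888 = 85.0204 JPY per NZD.

85.0204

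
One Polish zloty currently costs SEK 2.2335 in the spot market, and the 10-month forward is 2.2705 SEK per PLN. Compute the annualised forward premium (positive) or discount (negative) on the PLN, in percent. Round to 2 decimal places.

+1.99%

T = 10/12 years.
PLN trades forward at +1.65659% vs spot over the period.
Annualise by dividing by T: 0.0165659 / (10/12) = 0.019879 → 1.99%.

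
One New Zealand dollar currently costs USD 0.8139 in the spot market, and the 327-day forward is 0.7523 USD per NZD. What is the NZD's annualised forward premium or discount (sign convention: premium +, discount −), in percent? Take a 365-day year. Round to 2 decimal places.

-8.45%

T = 327/365 years.
(F − S)/S = (0.7523 − 0.8139)/0.8139 = -0.0756850.
×(1/T) gives -8.45% p.a.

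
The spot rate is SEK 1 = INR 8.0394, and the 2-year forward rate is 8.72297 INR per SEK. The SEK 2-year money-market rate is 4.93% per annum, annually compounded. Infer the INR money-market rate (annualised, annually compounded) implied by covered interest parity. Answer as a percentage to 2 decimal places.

9.30%

T = 2 years.
By CIP, F/S equals the INR-to-SEK growth ratio: 8.72297/8.0394 = 1.0850275.
SEK growth factor: (1 + 0.0493)^2 = 1.1010305.
So the INR growth factor = 1.1946484.
r = 1.1946484^(1/2) − 1 = 0.093000 → 9.30%.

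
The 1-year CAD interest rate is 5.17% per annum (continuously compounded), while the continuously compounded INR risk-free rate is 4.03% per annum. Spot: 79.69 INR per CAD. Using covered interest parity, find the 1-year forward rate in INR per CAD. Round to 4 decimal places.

T = 1 year.
INR growth factor: e^(0.0403×1) = 1.04112306.
CAD accumulates by e^(0.0517×1) = 1.05305978.
So F = 79.69 × 1.04112306 / 1.05305978 = 78.786692 (INR/CAD).

78.7867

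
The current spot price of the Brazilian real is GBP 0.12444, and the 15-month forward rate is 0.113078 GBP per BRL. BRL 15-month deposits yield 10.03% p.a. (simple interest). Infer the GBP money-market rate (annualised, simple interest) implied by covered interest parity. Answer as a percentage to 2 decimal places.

T = 15/12 years.
F/S = 0.113078/0.12444 = 0.9086950 = (growth of GBP) / (growth of BRL).
BRL growth factor: 1 + 0.1003×15/12 = 1.125375.
That pins the GBP growth at 1.0226226.
(1.0226226 − 1)/T = 0.018098, i.e. 1.81%.

1.81%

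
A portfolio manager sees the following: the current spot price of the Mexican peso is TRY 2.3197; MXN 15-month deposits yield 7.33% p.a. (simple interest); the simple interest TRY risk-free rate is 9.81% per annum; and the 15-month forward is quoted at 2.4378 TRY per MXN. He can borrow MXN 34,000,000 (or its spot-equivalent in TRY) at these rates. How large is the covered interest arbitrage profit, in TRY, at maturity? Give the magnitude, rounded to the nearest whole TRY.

T = 15/12 years.
Keep in MXN, deliver into the forward: 34,000,000·1.091625·2.4378 = TRY 90,479,556.45.
Swap to TRY now, deposit: 34,000,000·2.3197·1.122625 = TRY 88,541,209.23.
The quoted forward overvalues MXN, so borrow TRY, buy MXN at spot, deposit the MXN at 7.33%, and sell the proceeds forward at 2.4378.
Profit = 90,479,556.45 − 88,541,209.23 = TRY 1,938,347.

TRY 1,938,347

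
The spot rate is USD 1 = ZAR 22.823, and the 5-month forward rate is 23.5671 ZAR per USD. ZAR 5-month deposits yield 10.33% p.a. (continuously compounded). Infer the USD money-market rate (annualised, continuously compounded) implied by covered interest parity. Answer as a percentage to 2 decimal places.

2.63%

T = 5/12 years.
CIP gives F = S · g_ZAR/g_USD, so g_ZAR/g_USD = 23.5671/22.823 = 1.0326031.
The ZAR side grows by e^(0.1033×5/12) = 1.0439814.
So the USD growth factor = 1.011019.
Take logs: ln 1.011019 / (5/12) = 0.026301, so 2.63%.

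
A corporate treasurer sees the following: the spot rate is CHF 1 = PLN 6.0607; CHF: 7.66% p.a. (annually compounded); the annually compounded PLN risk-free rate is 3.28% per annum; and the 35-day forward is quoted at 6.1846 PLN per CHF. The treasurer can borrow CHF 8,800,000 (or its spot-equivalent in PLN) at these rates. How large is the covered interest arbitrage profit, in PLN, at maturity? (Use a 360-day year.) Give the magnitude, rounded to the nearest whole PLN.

PLN 1,314,652

T = 35/360 years.
Invest the CHF and cover forward: 8,800,000 × 1.0072015782 × 6.1846 = PLN 54,816,422.15.
Convert at spot and invest in PLN: 8,800,000 × 6.0607 × 1.003142635 = PLN 53,501,769.80.
The quoted forward overvalues CHF, so borrow PLN, buy CHF at spot, deposit the CHF at 7.66%, and sell the proceeds forward at 6.1846.
Profit = 54,816,422.15 − 53,501,769.80 = PLN 1,314,652.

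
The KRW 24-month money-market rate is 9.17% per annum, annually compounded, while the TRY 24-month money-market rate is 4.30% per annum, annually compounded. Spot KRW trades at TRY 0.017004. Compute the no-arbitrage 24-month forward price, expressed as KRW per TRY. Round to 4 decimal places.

T = 2 years.
TRY growth factor: (1 + 0.0430)^2 = 1.087849.
KRW growth factor: (1 + 0.0917)^2 = 1.19180889.
Forward (TRY per KRW) = 0.017004 × 1.087849 / 1.19180889 = 0.015520764.
Quoted the other way: 1/0.015520764 = 64.4298 KRW per TRY.

64.4298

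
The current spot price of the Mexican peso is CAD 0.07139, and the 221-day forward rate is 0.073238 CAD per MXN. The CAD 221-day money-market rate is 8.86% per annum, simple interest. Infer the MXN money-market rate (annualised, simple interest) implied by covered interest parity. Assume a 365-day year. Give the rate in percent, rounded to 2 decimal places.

4.47%

T = 221/365 years.
CIP gives F = S · g_CAD/g_MXN, so g_CAD/g_MXN = 0.073238/0.07139 = 1.0258860.
CAD growth factor: 1 + 0.0886×221/365 = 1.0536455.
That pins the MXN growth at 1.027059.
r = (1.027059 − 1)/(221/365) = 0.044690 → 4.47%.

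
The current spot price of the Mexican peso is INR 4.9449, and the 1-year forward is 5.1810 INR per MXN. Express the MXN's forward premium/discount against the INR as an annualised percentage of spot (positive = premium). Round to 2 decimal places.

T = 1 year.
(F − S)/S = (5.1810 − 4.9449)/4.9449 = 0.0477462.
Annualise by dividing by T: 0.0477462 / 1 = 0.047746 → 4.77%.

+4.77%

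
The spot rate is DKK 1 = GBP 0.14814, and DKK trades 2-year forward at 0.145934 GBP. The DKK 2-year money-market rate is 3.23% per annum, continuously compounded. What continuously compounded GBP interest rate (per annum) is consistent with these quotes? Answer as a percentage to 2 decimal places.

2.48%

T = 2 years.
F/S = 0.145934/0.14814 = 0.9851087 = (growth of GBP) / (growth of DKK).
DKK growth factor: e^(0.0323×2) = 1.0667322.
So the GBP growth factor = 1.0508472.
Take logs: ln 1.0508472 / 2 = 0.024798, so 2.48%.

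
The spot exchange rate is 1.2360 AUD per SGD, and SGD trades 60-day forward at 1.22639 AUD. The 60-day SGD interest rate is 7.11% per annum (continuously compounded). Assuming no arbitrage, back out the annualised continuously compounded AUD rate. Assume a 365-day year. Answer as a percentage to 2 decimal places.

2.36%

T = 60/365 years.
F/S = 1.22639/1.236 = 0.9922249 = (growth of AUD) / (growth of SGD).
The SGD side grows by e^(0.0711×60/365) = 1.0117562.
That pins the AUD growth at 1.0038897.
r = ln(1.0038897)/(60/365) = 0.023616 → 2.36%.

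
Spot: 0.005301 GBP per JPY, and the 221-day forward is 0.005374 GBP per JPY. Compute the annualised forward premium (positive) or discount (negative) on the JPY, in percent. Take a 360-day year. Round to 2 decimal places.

T = 221/360 years.
(F − S)/S = (0.005374 − 0.005301)/0.005301 = 0.0137710.
×(1/T) gives 2.24% p.a.

+2.24%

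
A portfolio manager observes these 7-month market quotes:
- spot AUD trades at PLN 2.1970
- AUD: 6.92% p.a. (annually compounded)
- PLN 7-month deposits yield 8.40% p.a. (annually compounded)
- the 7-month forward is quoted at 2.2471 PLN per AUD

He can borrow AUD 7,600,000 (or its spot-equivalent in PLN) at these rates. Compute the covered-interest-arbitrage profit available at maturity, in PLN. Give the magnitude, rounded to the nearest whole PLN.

T = 7/12 years.
Invest the AUD and cover forward: 7,600,000 × 1.0398029715 × 2.2471 = PLN 17,757,713.56.
Convert at spot and invest in PLN: 7,600,000 × 2.1970 × 1.0481748813 = PLN 17,501,585.63.
The quoted forward overvalues AUD, so borrow PLN, buy AUD at spot, deposit the AUD at 6.92%, and sell the proceeds forward at 2.2471.
The gap between the two covered legs is PLN 256,128.

PLN 256,128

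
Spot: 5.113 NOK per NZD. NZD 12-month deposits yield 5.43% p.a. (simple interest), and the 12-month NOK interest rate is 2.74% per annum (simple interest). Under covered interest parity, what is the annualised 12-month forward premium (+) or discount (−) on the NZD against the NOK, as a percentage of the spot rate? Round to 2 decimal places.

-2.55%

T = 1 year.
CIP forward (NOK per NZD) = 5.113 × 1.027400/1.054300 = 4.982544.
(F − S)/S ÷ T = (4.982544 − 5.113)/5.113/1 = -0.025515 → -2.55%.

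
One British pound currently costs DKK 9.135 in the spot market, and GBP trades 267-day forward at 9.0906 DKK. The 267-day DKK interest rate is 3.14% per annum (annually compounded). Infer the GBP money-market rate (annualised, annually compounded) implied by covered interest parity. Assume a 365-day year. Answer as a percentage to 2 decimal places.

3.83%

T = 267/365 years.
F/S = 9.0906/9.135 = 0.9951396 = (growth of DKK) / (growth of GBP).
DKK growth factor: (1 + 0.0314)^(267/365) = 1.0228738.
So the GBP growth factor = 1.0278697.
Annualise: 1.0278697^(365/267) − 1 = 0.038293 = 3.83%.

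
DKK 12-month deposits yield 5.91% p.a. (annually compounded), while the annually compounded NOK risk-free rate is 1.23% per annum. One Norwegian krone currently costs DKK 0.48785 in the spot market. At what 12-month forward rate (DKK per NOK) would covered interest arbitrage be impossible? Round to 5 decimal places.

0.51040

T = 1 year.
DKK accumulates by (1 + 0.0591)^1 = 1.059100.
NOK growth factor: (1 + 0.0123)^1 = 1.012300.
Forward (DKK per NOK) = 0.48785 × 1.059100 / 1.012300 = 0.5104040.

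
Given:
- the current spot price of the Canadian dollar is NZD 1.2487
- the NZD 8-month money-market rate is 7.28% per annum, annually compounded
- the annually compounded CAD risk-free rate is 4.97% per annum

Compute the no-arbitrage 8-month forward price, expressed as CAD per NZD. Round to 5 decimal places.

T = 8/12 years.
NZD growth factor: (1 + 0.0728)^(8/12) = 1.0479627.
CAD accumulates by (1 + 0.0497)^(8/12) = 1.0328648.
CIP: F = S · (grow NZD)/(grow CAD) = 1.2487 × 1.0479627/1.0328648 = 1.266953 NZD per CAD.
Invert for CAD per NZD: 1 / 1.266953 = 0.78930.

0.78930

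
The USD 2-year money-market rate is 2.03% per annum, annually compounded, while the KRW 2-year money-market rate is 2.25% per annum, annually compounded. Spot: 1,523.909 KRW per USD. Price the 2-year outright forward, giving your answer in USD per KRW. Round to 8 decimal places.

0.00065339

T = 2 years.
KRW accumulates by (1 + 0.0225)^2 = 1.0455062.
USD accumulates by (1 + 0.0203)^2 = 1.0410121.
So F = 1523.909 × 1.0455062 / 1.0410121 = 1530.488 (KRW/USD).
Invert for USD per KRW: 1 / 1530.488 = 0.00065339.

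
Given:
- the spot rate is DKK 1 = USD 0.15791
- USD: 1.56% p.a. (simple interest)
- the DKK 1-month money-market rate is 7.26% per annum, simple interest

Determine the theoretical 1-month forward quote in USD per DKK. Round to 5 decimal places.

T = 1/12 years.
USD growth factor: 1 + 0.0156×1/12 = 1.001300.
DKK growth factor: 1 + 0.0726×1/12 = 1.006050.
Forward (USD per DKK) = 0.15791 × 1.001300 / 1.006050 = 0.1571644.

0.15716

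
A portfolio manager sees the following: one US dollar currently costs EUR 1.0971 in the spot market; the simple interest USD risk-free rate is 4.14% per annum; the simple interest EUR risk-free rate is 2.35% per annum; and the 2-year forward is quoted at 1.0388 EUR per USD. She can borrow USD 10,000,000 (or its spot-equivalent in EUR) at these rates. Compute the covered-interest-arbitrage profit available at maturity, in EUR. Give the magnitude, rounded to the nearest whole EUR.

EUR 238,511

T = 2 years.
Route A — deposit USD, sell forward: 10,000,000 × 1.082800 × 1.0388 = EUR 11,248,126.40.
Route B — convert at spot, deposit EUR: 10,000,000 × 1.0971 × 1.047000 = EUR 11,486,637.00.
The quoted forward undervalues USD, so borrow USD, convert to EUR at spot, deposit the EUR at 2.35%, and buy USD forward at 1.0388 to cover the loan.
Profit = 11,486,637.00 − 11,248,126.40 = EUR 238,511.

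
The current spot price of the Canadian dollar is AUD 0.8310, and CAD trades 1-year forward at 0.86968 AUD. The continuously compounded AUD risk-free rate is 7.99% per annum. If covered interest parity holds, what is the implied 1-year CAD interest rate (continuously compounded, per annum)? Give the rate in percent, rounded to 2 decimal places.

3.44%

T = 1 year.
By CIP, F/S equals the AUD-to-CAD growth ratio: 0.86968/0.831 = 1.0465463.
The AUD side grows by e^(0.0799×1) = 1.0831787.
That pins the CAD growth at 1.0350031.
r = ln(1.0350031)/1 = 0.034404 → 3.44%.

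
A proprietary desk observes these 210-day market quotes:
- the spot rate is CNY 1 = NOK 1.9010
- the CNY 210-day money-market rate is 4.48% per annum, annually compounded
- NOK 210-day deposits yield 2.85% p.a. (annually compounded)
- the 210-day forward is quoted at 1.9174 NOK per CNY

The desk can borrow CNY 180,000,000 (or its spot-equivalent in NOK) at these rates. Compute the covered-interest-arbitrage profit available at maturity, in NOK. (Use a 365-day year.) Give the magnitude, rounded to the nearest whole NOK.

T = 210/365 years.
Keep in CNY, deliver into the forward: 180,000,000·1.02553523774·1.9174 = NOK 353,945,027.67.
Swap to NOK now, deposit: 180,000,000·1.9010·1.01629935458 = NOK 347,757,313.15.
The quoted forward overvalues CNY, so borrow NOK, buy CNY at spot, deposit the CNY at 4.48%, and sell the proceeds forward at 1.9174.
Profit = 353,945,027.67 − 347,757,313.15 = NOK 6,187,715.

NOK 6,187,715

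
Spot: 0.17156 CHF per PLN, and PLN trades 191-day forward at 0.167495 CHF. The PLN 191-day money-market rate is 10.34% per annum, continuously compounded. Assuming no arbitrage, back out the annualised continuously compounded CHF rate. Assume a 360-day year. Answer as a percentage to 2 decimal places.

T = 191/360 years.
CIP gives F = S · g_CHF/g_PLN, so g_CHF/g_PLN = 0.167495/0.17156 = 0.9763057.
The PLN side grows by e^(0.1034×191/360) = 1.0563921.
That pins the CHF growth at 1.0313616.
r = ln(1.0313616)/(191/360) = 0.058203 → 5.82%.

5.82%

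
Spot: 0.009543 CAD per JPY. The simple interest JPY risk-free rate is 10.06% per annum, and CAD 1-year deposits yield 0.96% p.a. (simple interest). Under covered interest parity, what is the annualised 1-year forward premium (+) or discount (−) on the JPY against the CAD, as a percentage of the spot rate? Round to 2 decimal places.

-8.27%

T = 1 year.
CIP forward (CAD per JPY) = 0.009543 × 1.009600/1.100600 = 0.008753964.
Annualised premium = (F − S)/S × (1/T) = (0.008753964 − 0.009543)/0.009543 ÷ 1 = -8.27%.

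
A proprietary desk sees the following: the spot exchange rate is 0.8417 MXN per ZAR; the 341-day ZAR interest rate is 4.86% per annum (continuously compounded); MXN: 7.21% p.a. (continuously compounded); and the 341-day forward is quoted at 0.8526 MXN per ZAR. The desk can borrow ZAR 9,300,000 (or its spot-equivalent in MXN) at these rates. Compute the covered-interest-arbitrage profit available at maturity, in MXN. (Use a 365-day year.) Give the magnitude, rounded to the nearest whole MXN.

MXN 75,751

T = 341/365 years.
Keep in ZAR, deliver into the forward: 9,300,000·1.046450942·0.8526 = MXN 8,297,497.88.
Swap to MXN now, deposit: 9,300,000·0.8417·1.069679615 = MXN 8,373,248.79.
The quoted forward undervalues ZAR, so borrow ZAR, convert to MXN at spot, deposit the MXN at 7.21%, and buy ZAR forward at 0.8526 to cover the loan.
The gap between the two covered legs is MXN 75,751.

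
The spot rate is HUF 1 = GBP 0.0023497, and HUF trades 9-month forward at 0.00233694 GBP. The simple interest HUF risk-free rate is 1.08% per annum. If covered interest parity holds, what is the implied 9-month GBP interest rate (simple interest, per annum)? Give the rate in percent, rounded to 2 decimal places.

T = 9/12 years.
F/S = 0.00233694/0.0023497 = 0.9945695 = (growth of GBP) / (growth of HUF).
The HUF side grows by 1 + 0.0108×9/12 = 1.008100.
So the GBP growth factor = 1.0026255.
r = (1.0026255 − 1)/(9/12) = 0.003501 → 0.35%.

0.35%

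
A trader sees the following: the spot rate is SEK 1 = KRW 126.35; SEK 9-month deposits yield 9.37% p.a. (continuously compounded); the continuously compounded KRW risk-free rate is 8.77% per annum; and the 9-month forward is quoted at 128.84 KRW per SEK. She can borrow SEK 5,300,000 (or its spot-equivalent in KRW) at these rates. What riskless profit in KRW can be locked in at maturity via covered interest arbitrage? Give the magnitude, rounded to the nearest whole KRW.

KRW 17,383,356

T = 9/12 years.
Invest the SEK and cover forward: 5,300,000 × 1.07280316156 × 128.84 = KRW 732,565,784.48.
Convert at spot and invest in KRW: 5,300,000 × 126.35 × 1.06798639319 = KRW 715,182,428.13.
The quoted forward overvalues SEK, so borrow KRW, buy SEK at spot, deposit the SEK at 9.37%, and sell the proceeds forward at 128.84.
Profit = 732,565,784.48 − 715,182,428.13 = KRW 17,383,356.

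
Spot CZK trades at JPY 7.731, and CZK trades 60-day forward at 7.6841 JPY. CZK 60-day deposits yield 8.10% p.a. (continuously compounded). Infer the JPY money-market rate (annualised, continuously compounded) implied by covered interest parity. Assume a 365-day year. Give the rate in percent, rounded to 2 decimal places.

4.40%

T = 60/365 years.
CIP gives F = S · g_JPY/g_CZK, so g_JPY/g_CZK = 7.6841/7.731 = 0.9939335.
The CZK side grows by e^(0.0810×60/365) = 1.0134041.
So the JPY growth factor = 1.0072563.
r = ln(1.0072563)/(60/365) = 0.043983 → 4.40%.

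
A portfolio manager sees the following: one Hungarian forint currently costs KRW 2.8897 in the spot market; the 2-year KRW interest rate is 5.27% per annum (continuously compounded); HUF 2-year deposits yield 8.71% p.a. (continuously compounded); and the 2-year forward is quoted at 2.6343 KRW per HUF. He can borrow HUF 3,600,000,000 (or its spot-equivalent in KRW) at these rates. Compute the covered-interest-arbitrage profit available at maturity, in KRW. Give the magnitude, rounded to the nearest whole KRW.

KRW 271,130,844

T = 2 years.
Keep in HUF, deliver into the forward: 3,600,000,000·1.190293600736·2.6343 = KRW 11,288,125,556.71.
Swap to KRW now, deposit: 3,600,000,000·2.8897·1.111154983469 = KRW 11,559,256,400.63.
The quoted forward undervalues HUF, so borrow HUF, convert to KRW at spot, deposit the KRW at 5.27%, and buy HUF forward at 2.6343 to cover the loan.
The gap between the two covered legs is KRW 271,130,844.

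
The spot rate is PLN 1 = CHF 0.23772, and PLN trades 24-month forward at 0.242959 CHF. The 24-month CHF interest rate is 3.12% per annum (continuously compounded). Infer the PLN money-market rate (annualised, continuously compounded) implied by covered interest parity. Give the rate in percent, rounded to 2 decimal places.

T = 2 years.
CIP gives F = S · g_CHF/g_PLN, so g_CHF/g_PLN = 0.242959/0.23772 = 1.0220385.
The CHF side grows by e^(0.0312×2) = 1.064388.
Hence g_PLN = 1.0414363.
r = ln(1.0414363)/2 = 0.020300 → 2.03%.

2.03%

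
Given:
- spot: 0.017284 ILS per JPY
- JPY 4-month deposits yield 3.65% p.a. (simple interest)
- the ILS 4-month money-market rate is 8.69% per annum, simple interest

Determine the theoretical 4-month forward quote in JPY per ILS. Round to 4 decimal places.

T = 4/12 years.
ILS accumulates by 1 + 0.0869×4/12 = 1.02896667.
JPY accumulates by 1 + 0.0365×4/12 = 1.01216667.
Forward (ILS per JPY) = 0.017284 × 1.02896667 / 1.01216667 = 0.017570881.
Invert for JPY per ILS: 1 / 0.017570881 = 56.9123.

56.9123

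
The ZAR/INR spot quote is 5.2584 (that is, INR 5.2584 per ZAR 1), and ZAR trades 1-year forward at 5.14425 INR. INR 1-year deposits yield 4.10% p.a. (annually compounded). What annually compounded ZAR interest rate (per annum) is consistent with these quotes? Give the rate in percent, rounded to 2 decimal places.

T = 1 year.
By CIP, F/S equals the INR-to-ZAR growth ratio: 5.14425/5.2584 = 0.9782919.
INR growth factor: (1 + 0.0410)^1 = 1.041000.
That pins the ZAR growth at 1.0640996.
r = 1.0640996^(1/1) − 1 = 0.064100 → 6.41%.

6.41%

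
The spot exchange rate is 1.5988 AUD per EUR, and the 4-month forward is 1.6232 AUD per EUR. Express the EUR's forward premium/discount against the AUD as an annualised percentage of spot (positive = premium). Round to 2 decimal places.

+4.58%

T = 4/12 years.
EUR trades forward at +1.52614% vs spot over the period.
×(1/T) gives 4.58% p.a.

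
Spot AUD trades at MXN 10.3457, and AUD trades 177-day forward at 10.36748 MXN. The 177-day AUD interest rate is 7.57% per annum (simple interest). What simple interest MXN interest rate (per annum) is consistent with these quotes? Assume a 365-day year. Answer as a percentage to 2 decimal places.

T = 177/365 years.
By CIP, F/S equals the MXN-to-AUD growth ratio: 10.36748/10.3457 = 1.0021052.
AUD growth factor: 1 + 0.0757×177/365 = 1.0367093.
That pins the MXN growth at 1.0388918.
r = (1.0388918 − 1)/(177/365) = 0.080201 → 8.02%.

8.02%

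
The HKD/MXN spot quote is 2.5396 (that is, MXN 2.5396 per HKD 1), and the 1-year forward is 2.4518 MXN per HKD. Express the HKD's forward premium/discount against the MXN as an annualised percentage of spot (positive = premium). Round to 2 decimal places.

T = 1 year.
HKD trades forward at -3.45724% vs spot over the period.
×(1/T) gives -3.46% p.a.

-3.46%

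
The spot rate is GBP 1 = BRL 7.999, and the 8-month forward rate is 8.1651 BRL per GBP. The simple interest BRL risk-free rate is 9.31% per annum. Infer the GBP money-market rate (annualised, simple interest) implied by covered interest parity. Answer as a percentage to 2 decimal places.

6.07%

T = 8/12 years.
CIP gives F = S · g_BRL/g_GBP, so g_BRL/g_GBP = 8.1651/7.999 = 1.0207651.
The BRL side grows by 1 + 0.0931×8/12 = 1.0620667.
So the GBP growth factor = 1.0404614.
(1.0404614 − 1)/T = 0.060692, i.e. 6.07%.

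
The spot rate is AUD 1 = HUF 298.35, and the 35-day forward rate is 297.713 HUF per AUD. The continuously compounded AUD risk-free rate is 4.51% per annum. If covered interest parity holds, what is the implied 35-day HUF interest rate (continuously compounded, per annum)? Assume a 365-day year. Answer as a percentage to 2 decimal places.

T = 35/365 years.
F/S = 297.713/298.35 = 0.9978649 = (growth of HUF) / (growth of AUD).
AUD growth factor: e^(0.0451×35/365) = 1.004334.
So the HUF growth factor = 1.0021896.
Take logs: ln 1.0021896 / (35/365) = 0.022809, so 2.28%.

2.28%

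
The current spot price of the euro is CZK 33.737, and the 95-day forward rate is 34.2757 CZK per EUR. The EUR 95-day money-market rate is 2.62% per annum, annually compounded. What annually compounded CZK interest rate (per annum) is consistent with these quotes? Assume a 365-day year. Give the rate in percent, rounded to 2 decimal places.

T = 95/365 years.
F/S = 34.2757/33.737 = 1.0159676 = (growth of CZK) / (growth of EUR).
EUR growth factor: (1 + 0.0262)^(95/365) = 1.0067541.
So the CZK growth factor = 1.0228295.
r = 1.0228295^(365/95) − 1 = 0.090599 → 9.06%.

9.06%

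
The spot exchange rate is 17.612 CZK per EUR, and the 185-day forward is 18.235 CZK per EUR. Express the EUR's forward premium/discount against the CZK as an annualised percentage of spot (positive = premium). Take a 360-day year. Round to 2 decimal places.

+6.88%

T = 185/360 years.
Period premium: (18.235 − 17.612)/17.612 = 0.0353736.
×(1/T) gives 6.88% p.a.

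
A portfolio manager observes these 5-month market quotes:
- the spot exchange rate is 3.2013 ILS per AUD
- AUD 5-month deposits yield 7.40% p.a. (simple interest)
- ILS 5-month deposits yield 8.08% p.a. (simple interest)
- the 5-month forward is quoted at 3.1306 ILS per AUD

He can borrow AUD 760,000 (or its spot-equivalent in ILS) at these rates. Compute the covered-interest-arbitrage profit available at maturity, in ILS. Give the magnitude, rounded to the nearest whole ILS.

ILS 62,282

T = 5/12 years.
Keep in AUD, deliver into the forward: 760,000·1.030833333·3.1306 = ILS 2,452,616.39.
Swap to ILS now, deposit: 760,000·3.2013·1.033666667 = ILS 2,514,898.60.
The quoted forward undervalues AUD, so borrow AUD, convert to ILS at spot, deposit the ILS at 8.08%, and buy AUD forward at 3.1306 to cover the loan.
Profit = 2,514,898.60 − 2,452,616.39 = ILS 62,282.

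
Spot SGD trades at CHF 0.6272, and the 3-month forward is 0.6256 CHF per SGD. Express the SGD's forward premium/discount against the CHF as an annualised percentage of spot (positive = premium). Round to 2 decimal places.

T = 3/12 years.
Period premium: (0.6256 − 0.6272)/0.6272 = -0.0025510.
Annualise by dividing by T: -0.0025510 / (3/12) = -0.010204 → -1.02%.

-1.02%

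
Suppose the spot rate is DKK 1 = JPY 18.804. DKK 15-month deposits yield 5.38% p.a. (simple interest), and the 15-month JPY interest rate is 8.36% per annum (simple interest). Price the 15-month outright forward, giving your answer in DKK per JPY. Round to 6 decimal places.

T = 15/12 years.
Growth of 1 JPY over T: 1 + 0.0836×15/12 = 1.104500.
DKK accumulates by 1 + 0.0538×15/12 = 1.067250.
CIP: F = S · (grow JPY)/(grow DKK) = 18.804 × 1.104500/1.067250 = 19.46031 JPY per DKK.
Invert for DKK per JPY: 1 / 19.46031 = 0.051387.

0.051387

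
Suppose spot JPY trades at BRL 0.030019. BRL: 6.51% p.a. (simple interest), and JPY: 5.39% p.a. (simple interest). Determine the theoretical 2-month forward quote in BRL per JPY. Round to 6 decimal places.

0.030075

T = 2/12 years.
BRL growth factor: 1 + 0.0651×2/12 = 1.010850.
Growth of 1 JPY over T: 1 + 0.0539×2/12 = 1.0089833.
So F = 0.030019 × 1.010850 / 1.0089833 = 0.03007454 (BRL/JPY).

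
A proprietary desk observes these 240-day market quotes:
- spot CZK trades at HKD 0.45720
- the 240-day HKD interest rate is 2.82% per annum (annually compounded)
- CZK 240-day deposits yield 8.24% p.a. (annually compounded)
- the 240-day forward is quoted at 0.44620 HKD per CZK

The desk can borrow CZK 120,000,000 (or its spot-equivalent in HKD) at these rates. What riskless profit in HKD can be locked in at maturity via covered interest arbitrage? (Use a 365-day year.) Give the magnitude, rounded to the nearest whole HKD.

T = 240/365 years.
Invest the CZK and cover forward: 120,000,000 × 1.0534432516 × 0.44620 = HKD 56,405,565.46.
Convert at spot and invest in HKD: 120,000,000 × 0.45720 × 1.0184540401 = HKD 55,876,462.46.
The quoted forward overvalues CZK, so borrow HKD, buy CZK at spot, deposit the CZK at 8.24%, and sell the proceeds forward at 0.44620.
Profit = 56,405,565.46 − 55,876,462.46 = HKD 529,103.

HKD 529,103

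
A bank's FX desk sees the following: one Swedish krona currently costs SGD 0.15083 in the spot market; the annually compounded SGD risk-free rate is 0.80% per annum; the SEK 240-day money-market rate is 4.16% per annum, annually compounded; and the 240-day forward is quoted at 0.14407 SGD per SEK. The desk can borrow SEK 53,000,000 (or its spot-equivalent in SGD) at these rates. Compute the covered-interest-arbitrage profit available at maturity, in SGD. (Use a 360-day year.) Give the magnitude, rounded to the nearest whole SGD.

SGD 190,536

T = 240/360 years.
Keep in SEK, deliver into the forward: 53,000,000·1.02754452·0.14407 = SGD 7,846,031.97.
Swap to SGD now, deposit: 53,000,000·0.15083·1.005326247 = SGD 8,036,567.97.
The quoted forward undervalues SEK, so borrow SEK, convert to SGD at spot, deposit the SGD at 0.80%, and buy SEK forward at 0.14407 to cover the loan.
Arbitrage profit = |7,846,031.97 − 8,036,567.97| = SGD 190,536.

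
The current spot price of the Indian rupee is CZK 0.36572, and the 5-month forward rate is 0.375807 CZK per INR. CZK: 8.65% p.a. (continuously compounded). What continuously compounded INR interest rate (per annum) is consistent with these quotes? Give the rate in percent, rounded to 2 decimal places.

2.12%

T = 5/12 years.
By CIP, F/S equals the CZK-to-INR growth ratio: 0.375807/0.36572 = 1.0275812.
CZK growth factor: e^(0.0865×5/12) = 1.036699.
Hence g_INR = 1.0088731.
Take logs: ln 1.0088731 / (5/12) = 0.021202, so 2.12%.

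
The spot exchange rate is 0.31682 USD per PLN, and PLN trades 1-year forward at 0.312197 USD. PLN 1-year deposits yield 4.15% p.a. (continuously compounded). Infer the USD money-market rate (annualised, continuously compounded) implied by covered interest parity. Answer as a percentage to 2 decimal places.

2.68%

T = 1 year.
CIP gives F = S · g_USD/g_PLN, so g_USD/g_PLN = 0.312197/0.31682 = 0.9854081.
The PLN side grows by e^(0.0415×1) = 1.0423732.
Hence g_USD = 1.027163.
Take logs: ln 1.027163 / 1 = 0.026801, so 2.68%.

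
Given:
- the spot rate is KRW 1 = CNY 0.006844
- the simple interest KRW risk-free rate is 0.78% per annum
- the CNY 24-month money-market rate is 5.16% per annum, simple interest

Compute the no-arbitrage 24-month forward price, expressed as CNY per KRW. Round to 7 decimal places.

T = 2 years.
CNY accumulates by 1 + 0.0516×2 = 1.103200.
KRW accumulates by 1 + 0.0078×2 = 1.015600.
Forward (CNY per KRW) = 0.006844 × 1.103200 / 1.015600 = 0.007434325.

0.0074343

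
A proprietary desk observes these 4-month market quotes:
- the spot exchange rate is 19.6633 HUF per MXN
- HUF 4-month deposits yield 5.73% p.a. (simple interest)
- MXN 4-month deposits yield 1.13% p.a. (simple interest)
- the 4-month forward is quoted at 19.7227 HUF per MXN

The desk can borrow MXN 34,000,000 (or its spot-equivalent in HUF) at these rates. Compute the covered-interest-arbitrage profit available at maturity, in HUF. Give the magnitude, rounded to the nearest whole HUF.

HUF 8,223,927

T = 4/12 years.
Invest the MXN and cover forward: 34,000,000 × 1.00376666667 × 19.7227 = HUF 673,097,620.45.
Convert at spot and invest in HUF: 34,000,000 × 19.6633 × 1.019100 = HUF 681,321,547.02.
The quoted forward undervalues MXN, so borrow MXN, convert to HUF at spot, deposit the HUF at 5.73%, and buy MXN forward at 19.7227 to cover the loan.
Profit = 681,321,547.02 − 673,097,620.45 = HUF 8,223,927.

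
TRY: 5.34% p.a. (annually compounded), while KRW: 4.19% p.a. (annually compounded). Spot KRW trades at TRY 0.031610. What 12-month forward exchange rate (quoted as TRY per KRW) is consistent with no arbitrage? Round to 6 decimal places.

T = 1 year.
TRY accumulates by (1 + 0.0534)^1 = 1.053400.
Growth of 1 KRW over T: (1 + 0.0419)^1 = 1.041900.
So F = 0.03161 × 1.053400 / 1.041900 = 0.03195890 (TRY/KRW).

0.031959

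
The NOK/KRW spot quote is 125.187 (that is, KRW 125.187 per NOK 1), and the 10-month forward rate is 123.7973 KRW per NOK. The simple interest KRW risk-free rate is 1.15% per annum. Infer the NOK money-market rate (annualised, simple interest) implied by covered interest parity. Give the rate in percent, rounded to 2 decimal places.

T = 10/12 years.
CIP gives F = S · g_KRW/g_NOK, so g_KRW/g_NOK = 123.7973/125.187 = 0.9888990.
KRW growth factor: 1 + 0.0115×10/12 = 1.0095833.
So the NOK growth factor = 1.0209165.
(1.0209165 − 1)/T = 0.025100, i.e. 2.51%.

2.51%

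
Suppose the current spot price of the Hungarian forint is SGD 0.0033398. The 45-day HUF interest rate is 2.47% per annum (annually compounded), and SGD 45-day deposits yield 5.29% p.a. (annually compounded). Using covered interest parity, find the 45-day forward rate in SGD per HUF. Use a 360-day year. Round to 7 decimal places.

T = 45/360 years.
SGD accumulates by (1 + 0.0529)^(45/360) = 1.0064643.
HUF growth factor: (1 + 0.0247)^(45/360) = 1.0030546.
CIP: F = S · (grow SGD)/(grow HUF) = 0.0033398 × 1.0064643/1.0030546 = 0.003351153 SGD per HUF.

0.0033512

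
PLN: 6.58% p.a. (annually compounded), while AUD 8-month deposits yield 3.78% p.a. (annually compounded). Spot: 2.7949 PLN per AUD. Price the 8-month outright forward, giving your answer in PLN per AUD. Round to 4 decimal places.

2.8449

T = 8/12 years.
Growth of 1 PLN over T: (1 + 0.0658)^(8/12) = 1.0433991.
AUD growth factor: (1 + 0.0378)^(8/12) = 1.0250438.
CIP: F = S · (grow PLN)/(grow AUD) = 2.7949 × 1.0433991/1.0250438 = 2.844948 PLN per AUD.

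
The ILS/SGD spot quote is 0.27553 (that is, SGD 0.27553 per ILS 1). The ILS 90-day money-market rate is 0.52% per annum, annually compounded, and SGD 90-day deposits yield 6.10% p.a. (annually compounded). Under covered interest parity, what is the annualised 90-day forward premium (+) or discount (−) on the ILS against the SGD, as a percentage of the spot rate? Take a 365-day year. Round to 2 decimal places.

T = 90/365 years.
F = S · g_SGD/g_ILS = 0.27553 × 1.0147073/1.0012797 = 0.27922498.
Annualised premium = (F − S)/S × (1/T) = (0.27922498 − 0.27553)/0.27553 ÷ (90/365) = 5.44%.

+5.44%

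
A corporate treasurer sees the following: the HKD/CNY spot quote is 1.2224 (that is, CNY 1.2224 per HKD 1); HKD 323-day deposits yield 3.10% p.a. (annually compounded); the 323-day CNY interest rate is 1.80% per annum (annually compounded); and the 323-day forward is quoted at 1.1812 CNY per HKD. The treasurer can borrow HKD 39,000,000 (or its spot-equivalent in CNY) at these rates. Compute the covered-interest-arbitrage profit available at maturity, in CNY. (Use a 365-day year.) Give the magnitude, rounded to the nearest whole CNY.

T = 323/365 years.
Keep in HKD, deliver into the forward: 39,000,000·1.0273845032·1.1812 = CNY 47,328,316.43.
Swap to CNY now, deposit: 39,000,000·1.2224·1.0159123804 = CNY 48,432,200.46.
The quoted forward undervalues HKD, so borrow HKD, convert to CNY at spot, deposit the CNY at 1.80%, and buy HKD forward at 1.1812 to cover the loan.
Arbitrage profit = |47,328,316.43 − 48,432,200.46| = CNY 1,103,884.

CNY 1,103,884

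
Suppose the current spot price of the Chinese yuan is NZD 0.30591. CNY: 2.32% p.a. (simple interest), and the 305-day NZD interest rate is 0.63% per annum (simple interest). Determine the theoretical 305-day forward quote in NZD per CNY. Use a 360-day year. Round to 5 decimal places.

T = 305/360 years.
NZD growth factor: 1 + 0.0063×305/360 = 1.0053375.
Growth of 1 CNY over T: 1 + 0.0232×305/360 = 1.0196556.
So F = 0.30591 × 1.0053375 / 1.0196556 = 0.3016144 (NZD/CNY).

0.30161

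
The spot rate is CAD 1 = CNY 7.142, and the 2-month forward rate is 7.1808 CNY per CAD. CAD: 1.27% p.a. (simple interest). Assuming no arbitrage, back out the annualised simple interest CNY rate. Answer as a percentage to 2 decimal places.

4.54%

T = 2/12 years.
F/S = 7.1808/7.142 = 1.0054327 = (growth of CNY) / (growth of CAD).
CAD growth factor: 1 + 0.0127×2/12 = 1.0021167.
Hence g_CNY = 1.0075609.
(1.0075609 − 1)/T = 0.045365, i.e. 4.54%.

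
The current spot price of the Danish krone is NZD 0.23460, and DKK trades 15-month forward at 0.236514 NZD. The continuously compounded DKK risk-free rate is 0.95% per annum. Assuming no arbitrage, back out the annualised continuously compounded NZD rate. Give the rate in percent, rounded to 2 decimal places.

1.60%

T = 15/12 years.
CIP gives F = S · g_NZD/g_DKK, so g_NZD/g_DKK = 0.236514/0.2346 = 1.0081586.
DKK growth factor: e^(0.0095×15/12) = 1.0119458.
That pins the NZD growth at 1.0202019.
Take logs: ln 1.0202019 / (15/12) = 0.016000, so 1.60%.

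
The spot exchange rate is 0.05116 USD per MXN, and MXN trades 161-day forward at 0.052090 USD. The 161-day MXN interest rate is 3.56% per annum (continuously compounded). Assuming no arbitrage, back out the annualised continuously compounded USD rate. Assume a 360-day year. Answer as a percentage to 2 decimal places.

7.59%

T = 161/360 years.
By CIP, F/S equals the USD-to-MXN growth ratio: 0.05209/0.05116 = 1.0181783.
MXN growth factor: e^(0.0356×161/360) = 1.0160485.
Hence g_USD = 1.0345185.
r = ln(1.0345185)/(161/360) = 0.075882 → 7.59%.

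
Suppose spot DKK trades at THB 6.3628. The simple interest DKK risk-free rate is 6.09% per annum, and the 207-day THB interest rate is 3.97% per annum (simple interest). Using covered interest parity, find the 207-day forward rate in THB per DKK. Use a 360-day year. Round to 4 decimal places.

T = 207/360 years.
THB growth factor: 1 + 0.0397×207/360 = 1.0228275.
DKK accumulates by 1 + 0.0609×207/360 = 1.0350175.
So F = 6.3628 × 1.0228275 / 1.0350175 = 6.287862 (THB/DKK).

6.2879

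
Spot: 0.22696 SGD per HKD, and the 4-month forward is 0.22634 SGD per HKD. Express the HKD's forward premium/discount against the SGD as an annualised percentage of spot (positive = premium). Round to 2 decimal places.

-0.82%

T = 4/12 years.
(F − S)/S = (0.22634 − 0.22696)/0.22696 = -0.0027318.
Annualise by dividing by T: -0.0027318 / (4/12) = -0.008195 → -0.82%.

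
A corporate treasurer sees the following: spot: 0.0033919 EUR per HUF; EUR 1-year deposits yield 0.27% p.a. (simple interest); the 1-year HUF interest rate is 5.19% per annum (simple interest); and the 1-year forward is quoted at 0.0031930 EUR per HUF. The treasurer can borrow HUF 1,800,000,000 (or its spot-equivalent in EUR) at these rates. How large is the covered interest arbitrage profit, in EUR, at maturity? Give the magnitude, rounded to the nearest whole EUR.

T = 1 year.
Keep in HUF, deliver into the forward: 1,800,000,000·1.051900·0.0031930 = EUR 6,045,690.06.
Swap to EUR now, deposit: 1,800,000,000·0.0033919·1.002700 = EUR 6,121,904.63.
The quoted forward undervalues HUF, so borrow HUF, convert to EUR at spot, deposit the EUR at 0.27%, and buy HUF forward at 0.0031930 to cover the loan.
Arbitrage profit = |6,045,690.06 − 6,121,904.63| = EUR 76,215.

EUR 76,215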